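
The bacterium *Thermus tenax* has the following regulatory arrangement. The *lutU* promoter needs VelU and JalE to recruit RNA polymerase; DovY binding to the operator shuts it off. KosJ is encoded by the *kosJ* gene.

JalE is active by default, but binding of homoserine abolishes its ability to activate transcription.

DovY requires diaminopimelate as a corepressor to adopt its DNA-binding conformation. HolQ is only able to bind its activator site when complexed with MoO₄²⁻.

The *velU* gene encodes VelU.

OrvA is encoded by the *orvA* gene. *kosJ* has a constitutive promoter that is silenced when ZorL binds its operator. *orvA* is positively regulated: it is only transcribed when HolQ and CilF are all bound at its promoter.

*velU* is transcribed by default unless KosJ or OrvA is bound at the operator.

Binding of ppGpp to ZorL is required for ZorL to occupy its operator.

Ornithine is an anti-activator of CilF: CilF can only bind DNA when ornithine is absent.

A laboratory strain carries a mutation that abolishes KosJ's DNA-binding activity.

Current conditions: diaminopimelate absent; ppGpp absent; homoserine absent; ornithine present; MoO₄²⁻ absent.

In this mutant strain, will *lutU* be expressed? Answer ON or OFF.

KosJ is non-functional in this strain, so it has no effect.
MoO₄²⁻ is absent, so HolQ is inactive.
Ornithine is present, so CilF is inactive.
Required activator HolQ is absent, so *orvA* is not transcribed.
So OrvA is not produced.
With no repressor bound, *velU* is transcribed.
So VelU is produced and active.
Homoserine is absent, so JalE is active.
Diaminopimelate is absent, so DovY is inactive.
No repressor is bound and VelU and JalE are active, so *lutU* is transcribed.

ON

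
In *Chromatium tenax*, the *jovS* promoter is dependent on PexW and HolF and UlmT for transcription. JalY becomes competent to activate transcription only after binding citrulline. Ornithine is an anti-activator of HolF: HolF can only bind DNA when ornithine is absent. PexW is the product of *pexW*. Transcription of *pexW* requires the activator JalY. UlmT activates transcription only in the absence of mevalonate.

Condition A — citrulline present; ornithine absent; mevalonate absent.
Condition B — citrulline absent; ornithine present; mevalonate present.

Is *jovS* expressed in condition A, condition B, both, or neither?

Condition A:
Citrulline is present, so JalY is active.
No repressor is bound and JalY is active, so *pexW* is transcribed.
So PexW is produced and active.
Ornithine is absent, so HolF is active.
Mevalonate is absent, so UlmT is active.
No repressor is bound and PexW and HolF and UlmT are active, so *jovS* is transcribed.
→ *jovS* is ON in A.
Condition B:
Citrulline is absent, so JalY is inactive.
Required activator JalY is absent, so *pexW* is not transcribed.
So PexW is not produced.
Ornithine is present, so HolF is inactive.
Mevalonate is present, so UlmT is inactive.
Required activator PexW is absent, so *jovS* is not transcribed.
→ *jovS* is OFF in B.

A only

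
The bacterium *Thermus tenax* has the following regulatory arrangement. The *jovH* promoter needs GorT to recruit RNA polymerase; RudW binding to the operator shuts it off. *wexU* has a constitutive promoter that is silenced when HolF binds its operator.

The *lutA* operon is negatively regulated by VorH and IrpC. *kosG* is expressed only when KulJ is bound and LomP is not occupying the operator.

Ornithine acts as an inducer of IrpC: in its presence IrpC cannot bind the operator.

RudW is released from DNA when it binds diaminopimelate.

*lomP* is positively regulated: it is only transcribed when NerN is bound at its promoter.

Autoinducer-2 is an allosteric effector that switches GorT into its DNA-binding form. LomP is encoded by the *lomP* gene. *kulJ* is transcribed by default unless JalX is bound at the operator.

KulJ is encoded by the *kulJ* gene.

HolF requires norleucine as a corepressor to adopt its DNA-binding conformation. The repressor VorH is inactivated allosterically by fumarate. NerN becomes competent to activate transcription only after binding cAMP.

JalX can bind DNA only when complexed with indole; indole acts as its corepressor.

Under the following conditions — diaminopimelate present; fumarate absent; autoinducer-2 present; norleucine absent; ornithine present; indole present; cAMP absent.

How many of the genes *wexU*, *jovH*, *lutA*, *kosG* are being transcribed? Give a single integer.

2

Norleucine is absent, so HolF is inactive.
With no repressor bound, *wexU* is transcribed.
→ *wexU* is ON.
Diaminopimelate is present, so RudW is inactive.
Autoinducer-2 is present, so GorT is active.
No repressor is bound and GorT is active, so *jovH* is transcribed.
→ *jovH* is ON.
Fumarate is absent, so VorH is active.
Ornithine is present, so IrpC is inactive.
With repressor VorH bound, *lutA* is not transcribed.
→ *lutA* is OFF.
Indole is present, so JalX is active.
With repressor JalX bound, *kulJ* is not transcribed.
So KulJ is not produced.
cAMP is absent, so NerN is inactive.
Required activator NerN is absent, so *lomP* is not transcribed.
So LomP is not produced.
Required activator KulJ is absent, so *kosG* is not transcribed.
→ *kosG* is OFF.
2 of the 4 genes are transcribed.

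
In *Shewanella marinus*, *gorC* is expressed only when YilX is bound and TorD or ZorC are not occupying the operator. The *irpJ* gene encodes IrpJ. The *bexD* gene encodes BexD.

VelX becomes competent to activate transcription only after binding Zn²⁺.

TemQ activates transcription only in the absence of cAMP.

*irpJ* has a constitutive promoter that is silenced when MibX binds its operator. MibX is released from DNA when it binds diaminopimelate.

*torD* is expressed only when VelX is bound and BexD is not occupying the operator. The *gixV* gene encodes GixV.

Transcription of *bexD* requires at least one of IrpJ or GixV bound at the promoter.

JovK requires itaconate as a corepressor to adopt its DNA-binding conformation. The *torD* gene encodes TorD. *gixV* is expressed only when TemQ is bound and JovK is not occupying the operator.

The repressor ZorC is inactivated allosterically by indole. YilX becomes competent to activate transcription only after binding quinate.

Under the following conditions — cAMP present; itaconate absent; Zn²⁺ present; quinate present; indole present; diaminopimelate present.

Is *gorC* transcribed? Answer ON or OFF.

Diaminopimelate is present, so MibX is inactive.
With no repressor bound, *irpJ* is transcribed.
So IrpJ is produced and active.
Itaconate is absent, so JovK is inactive.
cAMP is present, so TemQ is inactive.
Required activator TemQ is absent, so *gixV* is not transcribed.
So GixV is not produced.
Activator IrpJ is present, so *bexD* is transcribed.
So BexD is produced and active.
Zn²⁺ is present, so VelX is active.
With repressor BexD bound, *torD* is not transcribed.
So TorD is not produced.
Quinate is present, so YilX is active.
Indole is present, so ZorC is inactive.
No repressor is bound and YilX is active, so *gorC* is transcribed.

ON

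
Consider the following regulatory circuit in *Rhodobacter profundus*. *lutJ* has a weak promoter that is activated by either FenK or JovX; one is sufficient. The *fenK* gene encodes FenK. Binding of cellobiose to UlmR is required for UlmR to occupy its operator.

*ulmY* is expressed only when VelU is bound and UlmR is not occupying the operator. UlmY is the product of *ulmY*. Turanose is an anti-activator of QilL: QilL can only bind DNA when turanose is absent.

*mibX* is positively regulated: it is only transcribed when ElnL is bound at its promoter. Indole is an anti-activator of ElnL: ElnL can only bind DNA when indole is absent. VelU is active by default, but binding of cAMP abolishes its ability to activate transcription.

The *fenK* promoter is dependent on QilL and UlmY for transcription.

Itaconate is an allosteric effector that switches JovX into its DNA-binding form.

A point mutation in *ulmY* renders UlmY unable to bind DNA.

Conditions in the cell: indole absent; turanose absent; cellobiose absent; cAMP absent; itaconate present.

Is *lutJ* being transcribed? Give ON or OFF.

ON

Turanose is absent, so QilL is active.
UlmY is non-functional in this strain, so it has no effect.
Required activator UlmY is absent, so *fenK* is not transcribed.
So FenK is not produced.
Itaconate is present, so JovX is active.
Activator JovX is present, so *lutJ* is transcribed.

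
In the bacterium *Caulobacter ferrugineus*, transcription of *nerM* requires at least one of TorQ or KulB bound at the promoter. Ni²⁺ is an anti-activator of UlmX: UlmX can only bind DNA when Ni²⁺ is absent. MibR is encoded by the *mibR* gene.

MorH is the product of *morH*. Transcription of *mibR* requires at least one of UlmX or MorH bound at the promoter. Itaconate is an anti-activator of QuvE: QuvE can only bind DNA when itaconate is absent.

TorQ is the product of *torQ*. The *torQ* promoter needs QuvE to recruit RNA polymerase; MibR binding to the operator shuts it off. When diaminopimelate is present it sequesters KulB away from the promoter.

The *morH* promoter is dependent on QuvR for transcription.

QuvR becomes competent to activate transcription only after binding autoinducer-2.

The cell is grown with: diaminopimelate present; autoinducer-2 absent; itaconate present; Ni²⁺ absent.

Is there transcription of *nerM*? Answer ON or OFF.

Itaconate is present, so QuvE is inactive.
Ni²⁺ is absent, so UlmX is active.
Autoinducer-2 is absent, so QuvR is inactive.
Required activator QuvR is absent, so *morH* is not transcribed.
So MorH is not produced.
Activator UlmX is present, so *mibR* is transcribed.
So MibR is produced and active.
With repressor MibR bound, *torQ* is not transcribed.
So TorQ is not produced.
Diaminopimelate is present, so KulB is inactive.
No activator is available at the *nerM* promoter, so *nerM* is not transcribed.

OFF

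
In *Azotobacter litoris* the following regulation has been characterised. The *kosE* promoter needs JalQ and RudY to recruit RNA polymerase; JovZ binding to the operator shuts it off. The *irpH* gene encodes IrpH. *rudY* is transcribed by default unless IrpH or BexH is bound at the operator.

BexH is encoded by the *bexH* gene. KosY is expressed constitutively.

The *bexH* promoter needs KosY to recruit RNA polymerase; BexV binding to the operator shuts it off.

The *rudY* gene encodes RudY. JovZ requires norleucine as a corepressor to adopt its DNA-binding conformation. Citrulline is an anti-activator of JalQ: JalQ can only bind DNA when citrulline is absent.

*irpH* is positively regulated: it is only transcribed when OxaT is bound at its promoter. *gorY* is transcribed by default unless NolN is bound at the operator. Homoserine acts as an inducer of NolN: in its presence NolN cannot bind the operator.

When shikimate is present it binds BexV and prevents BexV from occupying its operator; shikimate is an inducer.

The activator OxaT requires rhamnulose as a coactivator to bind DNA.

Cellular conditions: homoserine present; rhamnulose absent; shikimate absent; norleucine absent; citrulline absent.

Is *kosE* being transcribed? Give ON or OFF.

ON

Norleucine is absent, so JovZ is inactive.
Citrulline is absent, so JalQ is active.
Rhamnulose is absent, so OxaT is inactive.
Required activator OxaT is absent, so *irpH* is not transcribed.
So IrpH is not produced.
KosY is produced constitutively and is active.
Shikimate is absent, so BexV is active.
With repressor BexV bound, *bexH* is not transcribed.
So BexH is not produced.
With no repressor bound, *rudY* is transcribed.
So RudY is produced and active.
No repressor is bound and JalQ and RudY are active, so *kosE* is transcribed.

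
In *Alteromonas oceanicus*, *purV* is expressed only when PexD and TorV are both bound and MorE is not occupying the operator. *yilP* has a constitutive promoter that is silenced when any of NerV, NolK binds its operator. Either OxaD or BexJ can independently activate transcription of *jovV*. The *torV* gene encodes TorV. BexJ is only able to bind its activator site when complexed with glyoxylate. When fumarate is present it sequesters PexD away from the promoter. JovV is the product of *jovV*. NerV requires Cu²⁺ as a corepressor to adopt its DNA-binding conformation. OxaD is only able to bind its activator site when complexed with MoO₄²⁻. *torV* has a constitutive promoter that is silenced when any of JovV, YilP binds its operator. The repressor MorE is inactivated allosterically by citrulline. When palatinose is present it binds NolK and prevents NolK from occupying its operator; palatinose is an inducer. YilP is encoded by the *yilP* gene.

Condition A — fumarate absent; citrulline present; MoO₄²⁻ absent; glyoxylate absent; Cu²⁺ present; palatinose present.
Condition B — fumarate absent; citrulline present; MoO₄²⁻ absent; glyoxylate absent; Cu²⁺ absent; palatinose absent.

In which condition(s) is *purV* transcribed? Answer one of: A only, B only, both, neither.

Condition A:
Fumarate is absent, so PexD is active.
Citrulline is present, so MorE is inactive.
MoO₄²⁻ is absent, so OxaD is inactive.
Glyoxylate is absent, so BexJ is inactive.
No activator is available at the *jovV* promoter, so *jovV* is not transcribed.
So JovV is not produced.
Cu²⁺ is present, so NerV is active.
Palatinose is present, so NolK is inactive.
With repressor NerV bound, *yilP* is not transcribed.
So YilP is not produced.
With no repressor bound, *torV* is transcribed.
So TorV is produced and active.
No repressor is bound and PexD and TorV are active, so *purV* is transcribed.
→ *purV* is ON in A.
Condition B:
Fumarate is absent, so PexD is active.
Citrulline is present, so MorE is inactive.
MoO₄²⁻ is absent, so OxaD is inactive.
Glyoxylate is absent, so BexJ is inactive.
No activator is available at the *jovV* promoter, so *jovV* is not transcribed.
So JovV is not produced.
Cu²⁺ is absent, so NerV is inactive.
Palatinose is absent, so NolK is active.
With repressor NolK bound, *yilP* is not transcribed.
So YilP is not produced.
With no repressor bound, *torV* is transcribed.
So TorV is produced and active.
No repressor is bound and PexD and TorV are active, so *purV* is transcribed.
→ *purV* is ON in B.

both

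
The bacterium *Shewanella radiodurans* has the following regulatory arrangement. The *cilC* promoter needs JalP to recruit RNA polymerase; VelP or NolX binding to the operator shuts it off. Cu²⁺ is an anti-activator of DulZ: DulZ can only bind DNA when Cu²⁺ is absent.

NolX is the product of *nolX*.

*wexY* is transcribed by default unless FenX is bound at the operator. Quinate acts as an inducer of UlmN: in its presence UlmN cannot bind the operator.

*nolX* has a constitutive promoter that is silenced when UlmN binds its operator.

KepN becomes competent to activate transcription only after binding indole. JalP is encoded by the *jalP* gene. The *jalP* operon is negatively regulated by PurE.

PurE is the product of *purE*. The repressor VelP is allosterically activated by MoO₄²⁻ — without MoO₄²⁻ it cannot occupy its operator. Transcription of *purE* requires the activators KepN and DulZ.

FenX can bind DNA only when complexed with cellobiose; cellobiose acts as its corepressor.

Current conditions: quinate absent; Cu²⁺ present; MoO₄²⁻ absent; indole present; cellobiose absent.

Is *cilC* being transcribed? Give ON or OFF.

MoO₄²⁻ is absent, so VelP is inactive.
Quinate is absent, so UlmN is active.
With repressor UlmN bound, *nolX* is not transcribed.
So NolX is not produced.
Indole is present, so KepN is active.
Cu²⁺ is present, so DulZ is inactive.
Required activator DulZ is absent, so *purE* is not transcribed.
So PurE is not produced.
With no repressor bound, *jalP* is transcribed.
So JalP is produced and active.
No repressor is bound and JalP is active, so *cilC* is transcribed.

ON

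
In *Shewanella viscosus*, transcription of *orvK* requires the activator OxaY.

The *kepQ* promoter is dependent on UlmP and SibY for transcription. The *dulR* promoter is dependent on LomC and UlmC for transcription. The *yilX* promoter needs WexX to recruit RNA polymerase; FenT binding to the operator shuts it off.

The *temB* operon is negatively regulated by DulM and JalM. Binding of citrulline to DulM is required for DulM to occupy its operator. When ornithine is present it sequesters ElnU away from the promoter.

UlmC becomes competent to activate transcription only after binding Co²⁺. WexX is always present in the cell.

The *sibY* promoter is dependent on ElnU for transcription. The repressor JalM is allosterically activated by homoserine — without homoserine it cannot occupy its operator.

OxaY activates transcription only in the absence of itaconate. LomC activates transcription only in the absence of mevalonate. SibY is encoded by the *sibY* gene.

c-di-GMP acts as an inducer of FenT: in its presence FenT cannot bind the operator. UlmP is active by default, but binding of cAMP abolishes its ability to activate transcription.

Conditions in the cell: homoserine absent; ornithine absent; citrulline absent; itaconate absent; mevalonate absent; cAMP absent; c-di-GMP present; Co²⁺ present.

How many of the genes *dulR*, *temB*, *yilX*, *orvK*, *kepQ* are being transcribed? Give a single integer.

5

Mevalonate is absent, so LomC is active.
Co²⁺ is present, so UlmC is active.
No repressor is bound and LomC and UlmC are active, so *dulR* is transcribed.
→ *dulR* is ON.
Citrulline is absent, so DulM is inactive.
Homoserine is absent, so JalM is inactive.
With no repressor bound, *temB* is transcribed.
→ *temB* is ON.
WexX is produced constitutively and is active.
c-di-GMP is present, so FenT is inactive.
No repressor is bound and WexX is active, so *yilX* is transcribed.
→ *yilX* is ON.
Itaconate is absent, so OxaY is active.
No repressor is bound and OxaY is active, so *orvK* is transcribed.
→ *orvK* is ON.
cAMP is absent, so UlmP is active.
Ornithine is absent, so ElnU is active.
No repressor is bound and ElnU is active, so *sibY* is transcribed.
So SibY is produced and active.
No repressor is bound and UlmP and SibY are active, so *kepQ* is transcribed.
→ *kepQ* is ON.
5 of the 5 genes are transcribed.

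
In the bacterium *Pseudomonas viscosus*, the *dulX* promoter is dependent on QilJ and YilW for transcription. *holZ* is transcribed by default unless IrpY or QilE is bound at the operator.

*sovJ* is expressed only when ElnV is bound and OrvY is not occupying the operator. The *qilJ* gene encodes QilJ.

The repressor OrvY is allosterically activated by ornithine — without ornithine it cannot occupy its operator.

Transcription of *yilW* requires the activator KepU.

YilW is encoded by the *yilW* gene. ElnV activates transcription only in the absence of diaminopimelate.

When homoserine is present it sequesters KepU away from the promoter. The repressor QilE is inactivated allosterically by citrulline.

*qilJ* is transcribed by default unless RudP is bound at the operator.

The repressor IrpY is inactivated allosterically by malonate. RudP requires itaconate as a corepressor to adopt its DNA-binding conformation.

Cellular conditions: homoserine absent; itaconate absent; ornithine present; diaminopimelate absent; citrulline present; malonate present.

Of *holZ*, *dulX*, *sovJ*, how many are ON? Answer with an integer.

2

Malonate is present, so IrpY is inactive.
Citrulline is present, so QilE is inactive.
With no repressor bound, *holZ* is transcribed.
→ *holZ* is ON.
Itaconate is absent, so RudP is inactive.
With no repressor bound, *qilJ* is transcribed.
So QilJ is produced and active.
Homoserine is absent, so KepU is active.
No repressor is bound and KepU is active, so *yilW* is transcribed.
So YilW is produced and active.
No repressor is bound and QilJ and YilW are active, so *dulX* is transcribed.
→ *dulX* is ON.
Ornithine is present, so OrvY is active.
Diaminopimelate is absent, so ElnV is active.
With repressor OrvY bound, *sovJ* is not transcribed.
→ *sovJ* is OFF.
2 of the 3 genes are transcribed.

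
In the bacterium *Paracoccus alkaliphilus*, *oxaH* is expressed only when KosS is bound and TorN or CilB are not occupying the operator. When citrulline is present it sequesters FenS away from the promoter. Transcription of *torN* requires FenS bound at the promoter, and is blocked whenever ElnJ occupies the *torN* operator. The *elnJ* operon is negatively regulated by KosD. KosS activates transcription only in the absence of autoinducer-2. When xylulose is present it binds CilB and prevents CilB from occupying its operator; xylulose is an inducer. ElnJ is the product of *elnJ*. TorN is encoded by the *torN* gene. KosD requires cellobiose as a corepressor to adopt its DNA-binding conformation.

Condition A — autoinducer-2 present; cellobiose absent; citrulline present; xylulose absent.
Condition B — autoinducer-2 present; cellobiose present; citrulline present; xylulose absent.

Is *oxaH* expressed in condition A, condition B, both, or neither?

neither

Condition A:
Autoinducer-2 is present, so KosS is inactive.
Cellobiose is absent, so KosD is inactive.
With no repressor bound, *elnJ* is transcribed.
So ElnJ is produced and active.
Citrulline is present, so FenS is inactive.
With repressor ElnJ bound, *torN* is not transcribed.
So TorN is not produced.
Xylulose is absent, so CilB is active.
With repressor CilB bound, *oxaH* is not transcribed.
→ *oxaH* is OFF in A.
Condition B:
Autoinducer-2 is present, so KosS is inactive.
Cellobiose is present, so KosD is active.
With repressor KosD bound, *elnJ* is not transcribed.
So ElnJ is not produced.
Citrulline is present, so FenS is inactive.
Required activator FenS is absent, so *torN* is not transcribed.
So TorN is not produced.
Xylulose is absent, so CilB is active.
With repressor CilB bound, *oxaH* is not transcribed.
→ *oxaH* is OFF in B.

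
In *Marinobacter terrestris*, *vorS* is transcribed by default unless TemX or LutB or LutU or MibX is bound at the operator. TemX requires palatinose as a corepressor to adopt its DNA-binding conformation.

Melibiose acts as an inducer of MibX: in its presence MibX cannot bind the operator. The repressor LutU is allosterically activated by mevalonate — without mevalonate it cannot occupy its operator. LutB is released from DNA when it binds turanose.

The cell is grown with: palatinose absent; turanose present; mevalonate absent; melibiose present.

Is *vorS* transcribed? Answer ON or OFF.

Palatinose is absent, so TemX is inactive.
Turanose is present, so LutB is inactive.
Mevalonate is absent, so LutU is inactive.
Melibiose is present, so MibX is inactive.
With no repressor bound, *vorS* is transcribed.

ON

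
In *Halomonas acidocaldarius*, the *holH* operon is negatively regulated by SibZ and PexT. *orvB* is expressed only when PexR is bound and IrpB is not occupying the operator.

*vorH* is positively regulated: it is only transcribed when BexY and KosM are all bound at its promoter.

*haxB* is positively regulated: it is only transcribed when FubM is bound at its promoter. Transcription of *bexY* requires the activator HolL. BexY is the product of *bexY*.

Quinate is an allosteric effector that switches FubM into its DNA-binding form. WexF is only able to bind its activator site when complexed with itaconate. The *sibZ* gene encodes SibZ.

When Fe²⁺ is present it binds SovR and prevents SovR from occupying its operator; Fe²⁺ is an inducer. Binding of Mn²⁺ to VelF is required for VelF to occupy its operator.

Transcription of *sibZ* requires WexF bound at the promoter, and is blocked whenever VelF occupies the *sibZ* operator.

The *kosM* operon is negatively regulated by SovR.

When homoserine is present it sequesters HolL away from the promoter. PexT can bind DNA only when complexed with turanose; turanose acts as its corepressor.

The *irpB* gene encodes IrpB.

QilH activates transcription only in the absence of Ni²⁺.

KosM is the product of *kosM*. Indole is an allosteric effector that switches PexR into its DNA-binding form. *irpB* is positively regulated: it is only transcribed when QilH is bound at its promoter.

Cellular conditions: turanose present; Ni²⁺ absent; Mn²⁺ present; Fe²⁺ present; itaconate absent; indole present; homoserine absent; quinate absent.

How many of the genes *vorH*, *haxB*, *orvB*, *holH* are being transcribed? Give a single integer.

1

Homoserine is absent, so HolL is active.
No repressor is bound and HolL is active, so *bexY* is transcribed.
So BexY is produced and active.
Fe²⁺ is present, so SovR is inactive.
With no repressor bound, *kosM* is transcribed.
So KosM is produced and active.
No repressor is bound and BexY and KosM are active, so *vorH* is transcribed.
→ *vorH* is ON.
Quinate is absent, so FubM is inactive.
Required activator FubM is absent, so *haxB* is not transcribed.
→ *haxB* is OFF.
Ni²⁺ is absent, so QilH is active.
No repressor is bound and QilH is active, so *irpB* is transcribed.
So IrpB is produced and active.
Indole is present, so PexR is active.
With repressor IrpB bound, *orvB* is not transcribed.
→ *orvB* is OFF.
Itaconate is absent, so WexF is inactive.
Mn²⁺ is present, so VelF is active.
With repressor VelF bound, *sibZ* is not transcribed.
So SibZ is not produced.
Turanose is present, so PexT is active.
With repressor PexT bound, *holH* is not transcribed.
→ *holH* is OFF.
1 of the 4 genes is transcribed.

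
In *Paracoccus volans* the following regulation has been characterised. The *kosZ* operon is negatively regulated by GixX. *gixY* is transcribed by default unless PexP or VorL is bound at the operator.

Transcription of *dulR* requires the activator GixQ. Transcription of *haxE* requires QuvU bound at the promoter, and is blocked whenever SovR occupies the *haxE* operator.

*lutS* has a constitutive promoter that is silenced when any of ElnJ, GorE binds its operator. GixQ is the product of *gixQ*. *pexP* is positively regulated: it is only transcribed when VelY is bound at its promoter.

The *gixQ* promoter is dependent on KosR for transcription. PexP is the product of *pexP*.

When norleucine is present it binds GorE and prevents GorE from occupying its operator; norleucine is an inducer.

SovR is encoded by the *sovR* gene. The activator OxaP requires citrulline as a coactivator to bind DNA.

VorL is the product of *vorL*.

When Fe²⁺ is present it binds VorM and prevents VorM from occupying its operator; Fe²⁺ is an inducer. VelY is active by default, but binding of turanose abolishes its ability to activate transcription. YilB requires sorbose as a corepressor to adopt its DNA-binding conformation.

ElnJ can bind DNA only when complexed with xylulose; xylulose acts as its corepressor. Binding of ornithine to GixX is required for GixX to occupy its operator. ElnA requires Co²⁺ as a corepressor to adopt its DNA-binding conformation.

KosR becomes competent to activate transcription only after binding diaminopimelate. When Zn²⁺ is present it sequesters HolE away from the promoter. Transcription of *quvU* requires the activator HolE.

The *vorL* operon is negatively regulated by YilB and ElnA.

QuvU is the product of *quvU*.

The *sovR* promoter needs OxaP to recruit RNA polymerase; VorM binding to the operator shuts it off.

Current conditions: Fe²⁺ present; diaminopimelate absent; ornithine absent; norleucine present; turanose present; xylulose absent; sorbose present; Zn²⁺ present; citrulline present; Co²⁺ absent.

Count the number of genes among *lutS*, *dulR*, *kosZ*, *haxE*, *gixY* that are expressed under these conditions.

3

Xylulose is absent, so ElnJ is inactive.
Norleucine is present, so GorE is inactive.
With no repressor bound, *lutS* is transcribed.
→ *lutS* is ON.
Diaminopimelate is absent, so KosR is inactive.
Required activator KosR is absent, so *gixQ* is not transcribed.
So GixQ is not produced.
Required activator GixQ is absent, so *dulR* is not transcribed.
→ *dulR* is OFF.
Ornithine is absent, so GixX is inactive.
With no repressor bound, *kosZ* is transcribed.
→ *kosZ* is ON.
Zn²⁺ is present, so HolE is inactive.
Required activator HolE is absent, so *quvU* is not transcribed.
So QuvU is not produced.
Citrulline is present, so OxaP is active.
Fe²⁺ is present, so VorM is inactive.
No repressor is bound and OxaP is active, so *sovR* is transcribed.
So SovR is produced and active.
With repressor SovR bound, *haxE* is not transcribed.
→ *haxE* is OFF.
Turanose is present, so VelY is inactive.
Required activator VelY is absent, so *pexP* is not transcribed.
So PexP is not produced.
Sorbose is present, so YilB is active.
Co²⁺ is absent, so ElnA is inactive.
With repressor YilB bound, *vorL* is not transcribed.
So VorL is not produced.
With no repressor bound, *gixY* is transcribed.
→ *gixY* is ON.
3 of the 5 genes are transcribed.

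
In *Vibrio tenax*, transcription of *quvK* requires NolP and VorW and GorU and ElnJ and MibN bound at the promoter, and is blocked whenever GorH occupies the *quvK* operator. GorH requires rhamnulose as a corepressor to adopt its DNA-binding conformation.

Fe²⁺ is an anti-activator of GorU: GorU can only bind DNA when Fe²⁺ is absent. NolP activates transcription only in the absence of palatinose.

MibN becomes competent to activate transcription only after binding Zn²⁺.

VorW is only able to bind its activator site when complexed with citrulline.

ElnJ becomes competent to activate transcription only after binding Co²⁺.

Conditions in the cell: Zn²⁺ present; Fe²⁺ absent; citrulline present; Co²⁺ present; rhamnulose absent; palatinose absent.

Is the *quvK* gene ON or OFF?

Rhamnulose is absent, so GorH is inactive.
Palatinose is absent, so NolP is active.
Citrulline is present, so VorW is active.
Fe²⁺ is absent, so GorU is active.
Co²⁺ is present, so ElnJ is active.
Zn²⁺ is present, so MibN is active.
No repressor is bound and NolP and VorW and GorU and ElnJ and MibN are active, so *quvK* is transcribed.

ON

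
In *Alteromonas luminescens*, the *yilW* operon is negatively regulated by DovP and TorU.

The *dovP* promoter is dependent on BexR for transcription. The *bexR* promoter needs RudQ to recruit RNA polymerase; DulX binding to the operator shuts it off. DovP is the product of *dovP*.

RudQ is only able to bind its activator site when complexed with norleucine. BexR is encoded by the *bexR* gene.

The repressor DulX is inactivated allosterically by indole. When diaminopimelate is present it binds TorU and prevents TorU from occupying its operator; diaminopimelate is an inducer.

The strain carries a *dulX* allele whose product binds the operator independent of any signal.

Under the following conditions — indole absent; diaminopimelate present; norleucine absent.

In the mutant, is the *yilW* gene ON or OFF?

ON

Norleucine is absent, so RudQ is inactive.
DulX is constitutively active in this strain.
With repressor DulX bound, *bexR* is not transcribed.
So BexR is not produced.
Required activator BexR is absent, so *dovP* is not transcribed.
So DovP is not produced.
Diaminopimelate is present, so TorU is inactive.
With no repressor bound, *yilW* is transcribed.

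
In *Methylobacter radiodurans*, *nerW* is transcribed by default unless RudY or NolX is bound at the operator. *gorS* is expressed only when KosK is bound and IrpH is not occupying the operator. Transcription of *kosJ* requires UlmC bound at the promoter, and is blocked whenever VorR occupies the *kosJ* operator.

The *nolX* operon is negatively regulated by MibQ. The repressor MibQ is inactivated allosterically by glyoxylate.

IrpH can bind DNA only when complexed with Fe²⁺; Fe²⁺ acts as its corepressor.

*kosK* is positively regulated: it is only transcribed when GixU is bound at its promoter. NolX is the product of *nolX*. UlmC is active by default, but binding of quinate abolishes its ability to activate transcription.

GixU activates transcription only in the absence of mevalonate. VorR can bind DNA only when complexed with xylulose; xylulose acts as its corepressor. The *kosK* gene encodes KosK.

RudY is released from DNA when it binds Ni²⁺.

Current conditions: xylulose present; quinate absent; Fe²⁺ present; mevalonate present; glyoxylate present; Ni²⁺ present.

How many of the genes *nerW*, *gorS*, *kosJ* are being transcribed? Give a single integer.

Ni²⁺ is present, so RudY is inactive.
Glyoxylate is present, so MibQ is inactive.
With no repressor bound, *nolX* is transcribed.
So NolX is produced and active.
With repressor NolX bound, *nerW* is not transcribed.
→ *nerW* is OFF.
Fe²⁺ is present, so IrpH is active.
Mevalonate is present, so GixU is inactive.
Required activator GixU is absent, so *kosK* is not transcribed.
So KosK is not produced.
With repressor IrpH bound, *gorS* is not transcribed.
→ *gorS* is OFF.
Quinate is absent, so UlmC is active.
Xylulose is present, so VorR is active.
With repressor VorR bound, *kosJ* is not transcribed.
→ *kosJ* is OFF.
0 of the 3 genes are transcribed.

0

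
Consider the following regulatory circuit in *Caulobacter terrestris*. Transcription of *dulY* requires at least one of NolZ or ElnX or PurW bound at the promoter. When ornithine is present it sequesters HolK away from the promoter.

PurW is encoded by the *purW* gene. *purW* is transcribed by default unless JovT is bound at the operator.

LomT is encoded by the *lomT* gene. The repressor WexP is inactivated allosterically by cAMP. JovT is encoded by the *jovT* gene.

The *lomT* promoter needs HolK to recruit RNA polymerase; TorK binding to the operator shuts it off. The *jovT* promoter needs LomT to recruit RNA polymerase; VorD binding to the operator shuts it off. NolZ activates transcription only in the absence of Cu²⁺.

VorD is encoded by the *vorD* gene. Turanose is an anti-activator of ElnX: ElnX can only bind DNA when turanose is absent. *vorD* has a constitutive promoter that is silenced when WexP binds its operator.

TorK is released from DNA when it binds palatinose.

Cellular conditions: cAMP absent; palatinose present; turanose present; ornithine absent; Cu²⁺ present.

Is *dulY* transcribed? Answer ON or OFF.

Cu²⁺ is present, so NolZ is inactive.
Turanose is present, so ElnX is inactive.
Ornithine is absent, so HolK is active.
Palatinose is present, so TorK is inactive.
No repressor is bound and HolK is active, so *lomT* is transcribed.
So LomT is produced and active.
cAMP is absent, so WexP is active.
With repressor WexP bound, *vorD* is not transcribed.
So VorD is not produced.
No repressor is bound and LomT is active, so *jovT* is transcribed.
So JovT is produced and active.
With repressor JovT bound, *purW* is not transcribed.
So PurW is not produced.
No activator is available at the *dulY* promoter, so *dulY* is not transcribed.

OFF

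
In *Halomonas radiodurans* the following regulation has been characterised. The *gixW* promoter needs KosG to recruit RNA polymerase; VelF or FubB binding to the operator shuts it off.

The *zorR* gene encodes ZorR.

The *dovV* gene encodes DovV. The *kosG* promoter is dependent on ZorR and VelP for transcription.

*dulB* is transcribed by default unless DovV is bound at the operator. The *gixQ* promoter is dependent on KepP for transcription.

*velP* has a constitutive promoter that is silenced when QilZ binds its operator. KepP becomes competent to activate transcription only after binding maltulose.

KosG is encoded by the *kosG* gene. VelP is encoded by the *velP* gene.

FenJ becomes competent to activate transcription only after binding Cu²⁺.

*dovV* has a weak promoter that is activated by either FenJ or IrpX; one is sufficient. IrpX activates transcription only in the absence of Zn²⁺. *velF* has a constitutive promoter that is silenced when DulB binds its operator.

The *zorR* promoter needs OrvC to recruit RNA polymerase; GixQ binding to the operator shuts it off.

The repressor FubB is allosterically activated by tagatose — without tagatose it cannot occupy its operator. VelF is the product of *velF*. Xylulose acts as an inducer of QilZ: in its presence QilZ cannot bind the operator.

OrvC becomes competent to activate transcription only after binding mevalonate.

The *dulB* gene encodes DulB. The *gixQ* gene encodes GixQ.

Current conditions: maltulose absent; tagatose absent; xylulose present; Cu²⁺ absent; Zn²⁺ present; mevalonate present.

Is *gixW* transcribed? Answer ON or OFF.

Maltulose is absent, so KepP is inactive.
Required activator KepP is absent, so *gixQ* is not transcribed.
So GixQ is not produced.
Mevalonate is present, so OrvC is active.
No repressor is bound and OrvC is active, so *zorR* is transcribed.
So ZorR is produced and active.
Xylulose is present, so QilZ is inactive.
With no repressor bound, *velP* is transcribed.
So VelP is produced and active.
No repressor is bound and ZorR and VelP are active, so *kosG* is transcribed.
So KosG is produced and active.
Cu²⁺ is absent, so FenJ is inactive.
Zn²⁺ is present, so IrpX is inactive.
No activator is available at the *dovV* promoter, so *dovV* is not transcribed.
So DovV is not produced.
With no repressor bound, *dulB* is transcribed.
So DulB is produced and active.
With repressor DulB bound, *velF* is not transcribed.
So VelF is not produced.
Tagatose is absent, so FubB is inactive.
No repressor is bound and KosG is active, so *gixW* is transcribed.

ON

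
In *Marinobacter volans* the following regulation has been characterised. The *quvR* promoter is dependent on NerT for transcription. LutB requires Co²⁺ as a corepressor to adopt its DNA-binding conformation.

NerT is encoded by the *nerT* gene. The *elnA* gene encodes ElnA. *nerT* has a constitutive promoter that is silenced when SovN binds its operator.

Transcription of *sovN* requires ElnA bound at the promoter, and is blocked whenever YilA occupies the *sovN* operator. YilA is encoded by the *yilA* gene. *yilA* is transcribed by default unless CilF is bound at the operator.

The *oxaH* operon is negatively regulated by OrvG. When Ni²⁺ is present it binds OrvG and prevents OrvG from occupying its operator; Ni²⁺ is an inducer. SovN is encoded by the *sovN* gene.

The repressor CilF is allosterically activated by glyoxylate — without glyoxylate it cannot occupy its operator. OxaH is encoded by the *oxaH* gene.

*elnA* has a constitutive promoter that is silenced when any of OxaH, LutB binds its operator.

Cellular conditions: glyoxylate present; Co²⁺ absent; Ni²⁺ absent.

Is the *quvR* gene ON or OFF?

OFF

Ni²⁺ is absent, so OrvG is active.
With repressor OrvG bound, *oxaH* is not transcribed.
So OxaH is not produced.
Co²⁺ is absent, so LutB is inactive.
With no repressor bound, *elnA* is transcribed.
So ElnA is produced and active.
Glyoxylate is present, so CilF is active.
With repressor CilF bound, *yilA* is not transcribed.
So YilA is not produced.
No repressor is bound and ElnA is active, so *sovN* is transcribed.
So SovN is produced and active.
With repressor SovN bound, *nerT* is not transcribed.
So NerT is not produced.
Required activator NerT is absent, so *quvR* is not transcribed.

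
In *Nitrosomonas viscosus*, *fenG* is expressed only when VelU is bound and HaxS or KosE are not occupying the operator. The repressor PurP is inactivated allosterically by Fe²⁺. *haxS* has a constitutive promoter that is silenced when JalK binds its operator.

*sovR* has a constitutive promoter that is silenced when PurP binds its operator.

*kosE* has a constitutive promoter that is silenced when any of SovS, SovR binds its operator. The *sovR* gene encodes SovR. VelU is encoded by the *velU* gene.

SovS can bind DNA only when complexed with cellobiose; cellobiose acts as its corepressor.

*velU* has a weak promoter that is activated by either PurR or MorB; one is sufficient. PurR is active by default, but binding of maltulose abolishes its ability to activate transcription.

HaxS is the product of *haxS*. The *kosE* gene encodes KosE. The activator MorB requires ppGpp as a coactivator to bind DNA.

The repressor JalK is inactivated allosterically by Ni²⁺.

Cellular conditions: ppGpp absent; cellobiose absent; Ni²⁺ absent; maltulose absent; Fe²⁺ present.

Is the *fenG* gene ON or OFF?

Ni²⁺ is absent, so JalK is active.
With repressor JalK bound, *haxS* is not transcribed.
So HaxS is not produced.
Maltulose is absent, so PurR is active.
ppGpp is absent, so MorB is inactive.
Activator PurR is present, so *velU* is transcribed.
So VelU is produced and active.
Cellobiose is absent, so SovS is inactive.
Fe²⁺ is present, so PurP is inactive.
With no repressor bound, *sovR* is transcribed.
So SovR is produced and active.
With repressor SovR bound, *kosE* is not transcribed.
So KosE is not produced.
No repressor is bound and VelU is active, so *fenG* is transcribed.

ON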